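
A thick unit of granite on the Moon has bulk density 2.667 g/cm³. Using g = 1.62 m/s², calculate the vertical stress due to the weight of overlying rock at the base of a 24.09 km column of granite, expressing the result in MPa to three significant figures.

granite: 2667 kg/m³ × 1.62 m/s² × 24090 m = 1.041×10^8 Pa = 104.1 MPa

104 MPa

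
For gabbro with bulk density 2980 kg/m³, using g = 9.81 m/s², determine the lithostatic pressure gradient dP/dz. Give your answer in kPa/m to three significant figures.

29.2 kPa/m

dP/dz = ρg = 2980 kg/m³ × 9.81 m/s² = 29234 Pa/m
= 29234 Pa/m × (1 kPa/m / 1000.0 Pa/m) = 29.234 kPa/m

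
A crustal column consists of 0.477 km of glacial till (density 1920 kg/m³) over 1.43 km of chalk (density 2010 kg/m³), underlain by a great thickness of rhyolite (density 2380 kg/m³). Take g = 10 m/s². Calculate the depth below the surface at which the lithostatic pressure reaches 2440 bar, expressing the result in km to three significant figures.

Pressure at base of upper layers: 1920×10×477 + 2010×10×1430 = 3.790×10^7 Pa = 379.0 bar
Remaining pressure to be supplied by rhyolite: 2.440×10^8 − 3.790×10^7 = 2.061×10^8 Pa
Additional depth in rhyolite = 2.061×10^8 Pa / (2380 kg/m³ × 10 m/s²) = 8659.6 m
Total depth = 1907 m + 8659.6 m = 10567 m
= 10.567 km

10.6 km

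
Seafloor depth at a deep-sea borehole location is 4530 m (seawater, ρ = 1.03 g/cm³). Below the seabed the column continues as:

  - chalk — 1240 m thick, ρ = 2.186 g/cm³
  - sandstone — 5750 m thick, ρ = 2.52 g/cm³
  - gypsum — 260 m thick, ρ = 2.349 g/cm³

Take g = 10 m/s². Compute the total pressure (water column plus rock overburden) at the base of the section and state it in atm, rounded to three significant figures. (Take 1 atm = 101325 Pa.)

2220 atm

seawater: 1030 kg/m³ × 10 m/s² × 4530 m = 4.666×10^7 Pa = 460.5 atm
chalk: 2186 kg/m³ × 10 m/s² × 1240 m = 2.711×10^7 Pa = 267.5 atm
sandstone: 2520 kg/m³ × 10 m/s² × 5750 m = 1.449×10^8 Pa = 1430 atm
gypsum: 2349 kg/m³ × 10 m/s² × 260 m = 6.107×10^6 Pa = 60.28 atm
Total = 460.5 + 267.5 + 1430 + 60.28 = 2218.3 atm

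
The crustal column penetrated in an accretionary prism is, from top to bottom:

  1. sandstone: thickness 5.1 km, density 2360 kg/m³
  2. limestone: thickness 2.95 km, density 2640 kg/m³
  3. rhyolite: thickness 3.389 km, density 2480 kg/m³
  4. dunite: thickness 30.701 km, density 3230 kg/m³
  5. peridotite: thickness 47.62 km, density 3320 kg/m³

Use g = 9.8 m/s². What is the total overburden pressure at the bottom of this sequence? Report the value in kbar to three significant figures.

28.0 kbar

sandstone: 2360 kg/m³ × 9.8 m/s² × 5100 m = 1.180×10^8 Pa = 1.180 kbar
limestone: 2640 kg/m³ × 9.8 m/s² × 2950 m = 7.632×10^7 Pa = 0.7632 kbar
rhyolite: 2480 kg/m³ × 9.8 m/s² × 3389 m = 8.237×10^7 Pa = 0.8237 kbar
dunite: 3230 kg/m³ × 9.8 m/s² × 30701 m = 9.718×10^8 Pa = 9.718 kbar
peridotite: 3320 kg/m³ × 9.8 m/s² × 47620 m = 1.549×10^9 Pa = 15.49 kbar
Total = 1.180 + 0.7632 + 0.8237 + 9.718 + 15.49 = 27.978 kbar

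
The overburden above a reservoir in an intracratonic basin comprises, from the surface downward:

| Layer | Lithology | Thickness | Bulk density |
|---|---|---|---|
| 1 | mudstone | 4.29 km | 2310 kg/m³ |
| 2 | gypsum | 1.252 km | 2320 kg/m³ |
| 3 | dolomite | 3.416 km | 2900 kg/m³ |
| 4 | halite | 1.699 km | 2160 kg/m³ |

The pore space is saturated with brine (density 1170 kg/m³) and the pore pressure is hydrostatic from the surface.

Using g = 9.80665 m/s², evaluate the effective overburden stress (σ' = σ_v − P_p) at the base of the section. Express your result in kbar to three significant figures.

Overburden (lithostatic) stress σ_v:
mudstone: 2310 kg/m³ × 9.80665 m/s² × 4290 m = 9.718×10^7 Pa = 97.18 MPa
gypsum: 2320 kg/m³ × 9.80665 m/s² × 1252 m = 2.848×10^7 Pa = 28.48 MPa
dolomite: 2900 kg/m³ × 9.80665 m/s² × 3416 m = 9.715×10^7 Pa = 97.15 MPa
halite: 2160 kg/m³ × 9.80665 m/s² × 1699 m = 3.599×10^7 Pa = 35.99 MPa
Total = 97.18 + 28.48 + 97.15 + 35.99 = 258.81 MPa
Pore pressure P_p = 1170 kg/m³ × 9.80665 m/s² × 10657 m = 1.223×10^8 Pa = 122.3 MPa
Effective stress σ' = σ_v − P_p = 258.8 − 122.3 = 136.53 MPa = 1.3653 kbar

1.37 kbar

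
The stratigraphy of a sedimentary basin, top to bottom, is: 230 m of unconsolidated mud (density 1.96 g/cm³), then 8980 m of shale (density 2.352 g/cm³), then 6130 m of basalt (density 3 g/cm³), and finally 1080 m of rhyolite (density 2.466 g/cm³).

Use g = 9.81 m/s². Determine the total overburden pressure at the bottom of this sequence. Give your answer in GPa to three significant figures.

0.418 GPa

unconsolidated mud: 1960 kg/m³ × 9.81 m/s² × 230 m = 4.422×10^6 Pa = 4.422×10^-3 GPa
shale: 2352 kg/m³ × 9.81 m/s² × 8980 m = 2.072×10^8 Pa = 0.2072 GPa
basalt: 3000 kg/m³ × 9.81 m/s² × 6130 m = 1.804×10^8 Pa = 0.1804 GPa
rhyolite: 2466 kg/m³ × 9.81 m/s² × 1080 m = 2.613×10^7 Pa = 0.02613 GPa
Total = 4.422×10^-3 + 0.2072 + 0.1804 + 0.02613 = 0.41815 GPa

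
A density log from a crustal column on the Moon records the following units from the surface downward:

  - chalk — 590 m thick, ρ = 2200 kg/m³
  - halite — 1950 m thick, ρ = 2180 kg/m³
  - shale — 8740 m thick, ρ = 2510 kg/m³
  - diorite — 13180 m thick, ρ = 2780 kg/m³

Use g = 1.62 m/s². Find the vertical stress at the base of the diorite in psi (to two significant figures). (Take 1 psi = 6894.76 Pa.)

chalk: 2200 kg/m³ × 1.62 m/s² × 590 m = 2.103×10^6 Pa = 305.0 psi
halite: 2180 kg/m³ × 1.62 m/s² × 1950 m = 6.887×10^6 Pa = 998.8 psi
shale: 2510 kg/m³ × 1.62 m/s² × 8740 m = 3.554×10^7 Pa = 5154 psi
diorite: 2780 kg/m³ × 1.62 m/s² × 13180 m = 5.936×10^7 Pa = 8609 psi
Total = 305.0 + 998.8 + 5154 + 8609 = 15067 psi

15000 psi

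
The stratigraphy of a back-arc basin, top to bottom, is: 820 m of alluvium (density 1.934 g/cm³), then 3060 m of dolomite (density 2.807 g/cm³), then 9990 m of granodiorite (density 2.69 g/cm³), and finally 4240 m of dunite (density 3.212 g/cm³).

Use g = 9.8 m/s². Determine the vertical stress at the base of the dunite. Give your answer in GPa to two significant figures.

0.50 GPa

alluvium: 1934 kg/m³ × 9.8 m/s² × 820 m = 1.554×10^7 Pa = 0.01554 GPa
dolomite: 2807 kg/m³ × 9.8 m/s² × 3060 m = 8.418×10^7 Pa = 0.08418 GPa
granodiorite: 2690 kg/m³ × 9.8 m/s² × 9990 m = 2.634×10^8 Pa = 0.2634 GPa
dunite: 3212 kg/m³ × 9.8 m/s² × 4240 m = 1.335×10^8 Pa = 0.1335 GPa
Total = 0.01554 + 0.08418 + 0.2634 + 0.1335 = 0.49654 GPa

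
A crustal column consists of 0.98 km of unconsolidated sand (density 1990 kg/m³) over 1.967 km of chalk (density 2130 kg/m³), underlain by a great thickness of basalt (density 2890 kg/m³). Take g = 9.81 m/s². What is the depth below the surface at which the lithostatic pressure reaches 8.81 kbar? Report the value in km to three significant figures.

Pressure at base of upper layers: 1990×9.81×980 + 2130×9.81×1967 = 6.023×10^7 Pa = 0.6023 kbar
Remaining pressure to be supplied by basalt: 8.810×10^8 − 6.023×10^7 = 8.208×10^8 Pa
Additional depth in basalt = 8.208×10^8 Pa / (2890 kg/m³ × 9.81 m/s²) = 28950 m
Total depth = 2947 m + 28950 m = 31897 m
= 31.897 km

31.9 km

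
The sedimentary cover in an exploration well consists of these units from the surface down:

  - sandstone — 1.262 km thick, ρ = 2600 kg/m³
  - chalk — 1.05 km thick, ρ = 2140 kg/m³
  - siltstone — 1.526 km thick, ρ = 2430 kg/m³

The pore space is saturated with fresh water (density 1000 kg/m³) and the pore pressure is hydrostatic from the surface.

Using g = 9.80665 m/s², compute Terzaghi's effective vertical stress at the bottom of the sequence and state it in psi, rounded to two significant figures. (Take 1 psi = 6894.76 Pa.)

7700 psi

Overburden (lithostatic) stress σ_v:
sandstone: 2600 kg/m³ × 9.80665 m/s² × 1262 m = 3.218×10^7 Pa = 32.18 MPa
chalk: 2140 kg/m³ × 9.80665 m/s² × 1050 m = 2.204×10^7 Pa = 22.04 MPa
siltstone: 2430 kg/m³ × 9.80665 m/s² × 1526 m = 3.636×10^7 Pa = 36.36 MPa
Total = 32.18 + 22.04 + 36.36 = 90.578 MPa
Pore pressure P_p = 1000 kg/m³ × 9.80665 m/s² × 3838 m = 3.764×10^7 Pa = 37.64 MPa
Effective stress σ' = σ_v − P_p = 90.58 − 37.64 = 52.940 MPa = 7678.3 psi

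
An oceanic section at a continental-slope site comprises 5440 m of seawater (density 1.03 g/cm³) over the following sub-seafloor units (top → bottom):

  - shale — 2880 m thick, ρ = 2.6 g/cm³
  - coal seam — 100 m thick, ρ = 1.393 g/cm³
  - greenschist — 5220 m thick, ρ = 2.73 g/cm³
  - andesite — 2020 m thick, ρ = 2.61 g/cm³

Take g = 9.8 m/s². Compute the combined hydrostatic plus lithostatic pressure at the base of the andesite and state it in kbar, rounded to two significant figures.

3.2 kbar

seawater: 1030 kg/m³ × 9.8 m/s² × 5440 m = 5.491×10^7 Pa = 0.5491 kbar
shale: 2600 kg/m³ × 9.8 m/s² × 2880 m = 7.338×10^7 Pa = 0.7338 kbar
coal seam: 1393 kg/m³ × 9.8 m/s² × 100 m = 1.365×10^6 Pa = 0.01365 kbar
greenschist: 2730 kg/m³ × 9.8 m/s² × 5220 m = 1.397×10^8 Pa = 1.397 kbar
andesite: 2610 kg/m³ × 9.8 m/s² × 2020 m = 5.167×10^7 Pa = 0.5167 kbar
Total = 0.5491 + 0.7338 + 0.01365 + 1.397 + 0.5167 = 3.2098 kbar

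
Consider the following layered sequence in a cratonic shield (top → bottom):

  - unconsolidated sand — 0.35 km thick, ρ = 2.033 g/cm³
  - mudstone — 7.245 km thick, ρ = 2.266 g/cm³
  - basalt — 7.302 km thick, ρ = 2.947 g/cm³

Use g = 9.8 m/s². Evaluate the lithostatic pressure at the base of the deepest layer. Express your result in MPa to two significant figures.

unconsolidated sand: 2033 kg/m³ × 9.8 m/s² × 350 m = 6.973×10^6 Pa = 6.973 MPa
mudstone: 2266 kg/m³ × 9.8 m/s² × 7245 m = 1.609×10^8 Pa = 160.9 MPa
basalt: 2947 kg/m³ × 9.8 m/s² × 7302 m = 2.109×10^8 Pa = 210.9 MPa
Total = 6.973 + 160.9 + 210.9 = 378.75 MPa

380 MPa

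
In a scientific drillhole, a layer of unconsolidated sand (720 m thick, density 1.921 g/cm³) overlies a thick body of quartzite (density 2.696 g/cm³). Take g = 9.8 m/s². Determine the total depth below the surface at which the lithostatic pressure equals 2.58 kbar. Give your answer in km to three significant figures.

9.97 km

Pressure at base of upper layers: 1921×9.8×720 = 1.355×10^7 Pa = 0.1355 kbar
Remaining pressure to be supplied by quartzite: 2.580×10^8 − 1.355×10^7 = 2.444×10^8 Pa
Additional depth in quartzite = 2.444×10^8 Pa / (2696 kg/m³ × 9.8 m/s²) = 9252.0 m
Total depth = 720 m + 9252.0 m = 9972.0 m
= 9.9720 km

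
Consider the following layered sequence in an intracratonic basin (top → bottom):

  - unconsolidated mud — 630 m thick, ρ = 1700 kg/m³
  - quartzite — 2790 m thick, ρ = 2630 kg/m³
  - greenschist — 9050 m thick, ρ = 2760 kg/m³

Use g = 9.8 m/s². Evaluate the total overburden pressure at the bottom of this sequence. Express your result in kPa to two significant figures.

unconsolidated mud: 1700 kg/m³ × 9.8 m/s² × 630 m = 1.050×10^7 Pa = 10496 kPa
quartzite: 2630 kg/m³ × 9.8 m/s² × 2790 m = 7.191×10^7 Pa = 71909 kPa
greenschist: 2760 kg/m³ × 9.8 m/s² × 9050 m = 2.448×10^8 Pa = 2.448×10^5 kPa
Total = 10496 + 71909 + 2.448×10^5 = 3.2719×10^5 kPa

330000 kPa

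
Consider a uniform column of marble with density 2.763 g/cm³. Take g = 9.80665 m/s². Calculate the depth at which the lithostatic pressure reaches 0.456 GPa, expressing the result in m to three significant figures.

h = P/(ρg) = 0.456 GPa / (2763 kg/m³ × 9.80665 m/s²) = 4.560×10^8 Pa / 27096 Pa/m = 16829 m

16800 m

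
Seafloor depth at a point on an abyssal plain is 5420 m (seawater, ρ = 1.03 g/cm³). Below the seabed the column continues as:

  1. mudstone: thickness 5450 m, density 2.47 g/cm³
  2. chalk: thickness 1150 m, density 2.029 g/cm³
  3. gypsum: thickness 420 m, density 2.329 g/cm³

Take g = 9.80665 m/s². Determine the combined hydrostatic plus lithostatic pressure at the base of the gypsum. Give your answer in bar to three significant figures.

seawater: 1030 kg/m³ × 9.80665 m/s² × 5420 m = 5.475×10^7 Pa = 547.5 bar
mudstone: 2470 kg/m³ × 9.80665 m/s² × 5450 m = 1.320×10^8 Pa = 1320 bar
chalk: 2029 kg/m³ × 9.80665 m/s² × 1150 m = 2.288×10^7 Pa = 228.8 bar
gypsum: 2329 kg/m³ × 9.80665 m/s² × 420 m = 9.593×10^6 Pa = 95.93 bar
Total = 547.5 + 1320 + 228.8 + 95.93 = 2192.3 bar

2190 bar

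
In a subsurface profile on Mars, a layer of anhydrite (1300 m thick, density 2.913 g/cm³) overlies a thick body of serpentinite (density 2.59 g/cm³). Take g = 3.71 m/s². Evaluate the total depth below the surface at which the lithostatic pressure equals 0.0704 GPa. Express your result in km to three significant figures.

7.16 km

Pressure at base of upper layers: 2913×3.71×1300 = 1.405×10^7 Pa = 0.01405 GPa
Remaining pressure to be supplied by serpentinite: 7.040×10^7 − 1.405×10^7 = 5.635×10^7 Pa
Additional depth in serpentinite = 5.635×10^7 Pa / (2590 kg/m³ × 3.71 m/s²) = 5864.4 m
Total depth = 1300 m + 5864.4 m = 7164.4 m
= 7.1644 km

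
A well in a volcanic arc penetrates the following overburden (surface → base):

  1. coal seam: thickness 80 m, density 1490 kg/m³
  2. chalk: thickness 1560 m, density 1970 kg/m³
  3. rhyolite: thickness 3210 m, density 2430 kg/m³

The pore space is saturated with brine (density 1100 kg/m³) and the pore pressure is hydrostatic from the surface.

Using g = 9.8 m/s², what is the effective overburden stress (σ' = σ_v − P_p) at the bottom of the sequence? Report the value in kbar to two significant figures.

Overburden (lithostatic) stress σ_v:
coal seam: 1490 kg/m³ × 9.8 m/s² × 80 m = 1.168×10^6 Pa = 1.168 MPa
chalk: 1970 kg/m³ × 9.8 m/s² × 1560 m = 3.012×10^7 Pa = 30.12 MPa
rhyolite: 2430 kg/m³ × 9.8 m/s² × 3210 m = 7.644×10^7 Pa = 76.44 MPa
Total = 1.168 + 30.12 + 76.44 = 107.73 MPa
Pore pressure P_p = 1100 kg/m³ × 9.8 m/s² × 4850 m = 5.228×10^7 Pa = 52.28 MPa
Effective stress σ' = σ_v − P_p = 107.7 − 52.28 = 55.445 MPa = 0.55445 kbar

0.55 kbar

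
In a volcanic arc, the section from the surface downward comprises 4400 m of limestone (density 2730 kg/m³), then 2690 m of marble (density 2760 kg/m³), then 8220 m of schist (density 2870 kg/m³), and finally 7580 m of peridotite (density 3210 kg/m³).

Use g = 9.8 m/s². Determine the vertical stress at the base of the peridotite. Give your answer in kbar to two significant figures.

limestone: 2730 kg/m³ × 9.8 m/s² × 4400 m = 1.177×10^8 Pa = 1.177 kbar
marble: 2760 kg/m³ × 9.8 m/s² × 2690 m = 7.276×10^7 Pa = 0.7276 kbar
schist: 2870 kg/m³ × 9.8 m/s² × 8220 m = 2.312×10^8 Pa = 2.312 kbar
peridotite: 3210 kg/m³ × 9.8 m/s² × 7580 m = 2.385×10^8 Pa = 2.385 kbar
Total = 1.177 + 0.7276 + 2.312 + 2.385 = 6.6012 kbar

6.6 kbar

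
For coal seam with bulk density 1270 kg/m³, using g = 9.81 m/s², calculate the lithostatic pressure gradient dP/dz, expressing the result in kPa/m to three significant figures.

12.5 kPa/m

dP/dz = ρg = 1270 kg/m³ × 9.81 m/s² = 12459 Pa/m
= 12459 Pa/m × (1 kPa/m / 1000.0 Pa/m) = 12.459 kPa/m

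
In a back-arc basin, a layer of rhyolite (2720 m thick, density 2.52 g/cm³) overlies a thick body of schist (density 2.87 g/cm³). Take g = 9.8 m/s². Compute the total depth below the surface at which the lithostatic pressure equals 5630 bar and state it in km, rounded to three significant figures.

20.3 km

Pressure at base of upper layers: 2520×9.8×2720 = 6.717×10^7 Pa = 671.7 bar
Remaining pressure to be supplied by schist: 5.630×10^8 − 6.717×10^7 = 4.958×10^8 Pa
Additional depth in schist = 4.958×10^8 Pa / (2870 kg/m³ × 9.8 m/s²) = 17629 m
Total depth = 2720 m + 17629 m = 20349 m
= 20.349 km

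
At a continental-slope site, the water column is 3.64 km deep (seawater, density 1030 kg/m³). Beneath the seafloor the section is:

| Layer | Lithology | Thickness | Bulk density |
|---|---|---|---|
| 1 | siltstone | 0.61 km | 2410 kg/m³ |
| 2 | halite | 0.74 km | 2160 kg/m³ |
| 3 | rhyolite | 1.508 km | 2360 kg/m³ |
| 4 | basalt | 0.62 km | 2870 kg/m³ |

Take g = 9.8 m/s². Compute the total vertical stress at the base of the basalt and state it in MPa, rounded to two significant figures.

seawater: 1030 kg/m³ × 9.8 m/s² × 3640 m = 3.674×10^7 Pa = 36.74 MPa
siltstone: 2410 kg/m³ × 9.8 m/s² × 610 m = 1.441×10^7 Pa = 14.41 MPa
halite: 2160 kg/m³ × 9.8 m/s² × 740 m = 1.566×10^7 Pa = 15.66 MPa
rhyolite: 2360 kg/m³ × 9.8 m/s² × 1508 m = 3.488×10^7 Pa = 34.88 MPa
basalt: 2870 kg/m³ × 9.8 m/s² × 620 m = 1.744×10^7 Pa = 17.44 MPa
Total = 36.74 + 14.41 + 15.66 + 34.88 + 17.44 = 119.13 MPa

120 MPa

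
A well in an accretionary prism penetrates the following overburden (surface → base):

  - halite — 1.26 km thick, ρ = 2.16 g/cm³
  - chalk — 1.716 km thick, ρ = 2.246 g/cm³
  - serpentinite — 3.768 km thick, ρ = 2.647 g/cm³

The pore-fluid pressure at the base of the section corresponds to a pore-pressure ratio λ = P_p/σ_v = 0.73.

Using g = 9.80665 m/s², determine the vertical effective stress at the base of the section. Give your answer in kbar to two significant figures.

Overburden (lithostatic) stress σ_v:
halite: 2160 kg/m³ × 9.80665 m/s² × 1260 m = 2.669×10^7 Pa = 26.69 MPa
chalk: 2246 kg/m³ × 9.80665 m/s² × 1716 m = 3.780×10^7 Pa = 37.80 MPa
serpentinite: 2647 kg/m³ × 9.80665 m/s² × 3768 m = 9.781×10^7 Pa = 97.81 MPa
Total = 26.69 + 37.80 + 97.81 = 162.30 MPa
Pore pressure P_p = λ·σ_v = 0.73 × 162.3 MPa = 118.5 MPa
Effective stress σ' = σ_v − P_p = 162.3 − 118.5 = 43.820 MPa = 0.43820 kbar

0.44 kbar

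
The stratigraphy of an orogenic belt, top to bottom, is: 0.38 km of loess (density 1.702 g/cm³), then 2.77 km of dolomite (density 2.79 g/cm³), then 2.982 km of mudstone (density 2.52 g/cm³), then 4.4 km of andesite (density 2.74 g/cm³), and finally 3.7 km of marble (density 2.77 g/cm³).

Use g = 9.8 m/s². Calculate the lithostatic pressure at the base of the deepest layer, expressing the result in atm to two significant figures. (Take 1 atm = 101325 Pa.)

loess: 1702 kg/m³ × 9.8 m/s² × 380 m = 6.338×10^6 Pa = 62.55 atm
dolomite: 2790 kg/m³ × 9.8 m/s² × 2770 m = 7.574×10^7 Pa = 747.5 atm
mudstone: 2520 kg/m³ × 9.8 m/s² × 2982 m = 7.364×10^7 Pa = 726.8 atm
andesite: 2740 kg/m³ × 9.8 m/s² × 4400 m = 1.181×10^8 Pa = 1166 atm
marble: 2770 kg/m³ × 9.8 m/s² × 3700 m = 1.004×10^8 Pa = 991.3 atm
Total = 62.55 + 747.5 + 726.8 + 1166 + 991.3 = 3694.1 atm

3700 atm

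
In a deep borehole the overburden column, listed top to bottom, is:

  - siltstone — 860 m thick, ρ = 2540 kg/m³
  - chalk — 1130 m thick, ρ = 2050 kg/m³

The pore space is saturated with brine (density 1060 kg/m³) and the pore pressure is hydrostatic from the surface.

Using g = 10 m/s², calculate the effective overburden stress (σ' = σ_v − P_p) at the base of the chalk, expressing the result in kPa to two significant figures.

24000 kPa

Overburden (lithostatic) stress σ_v:
siltstone: 2540 kg/m³ × 10 m/s² × 860 m = 2.184×10^7 Pa = 21.84 MPa
chalk: 2050 kg/m³ × 10 m/s² × 1130 m = 2.317×10^7 Pa = 23.16 MPa
Total = 21.84 + 23.16 = 45.009 MPa
Pore pressure P_p = 1060 kg/m³ × 10 m/s² × 1990 m = 2.109×10^7 Pa = 21.09 MPa
Effective stress σ' = σ_v − P_p = 45.01 − 21.09 = 23.915 MPa = 23915 kPa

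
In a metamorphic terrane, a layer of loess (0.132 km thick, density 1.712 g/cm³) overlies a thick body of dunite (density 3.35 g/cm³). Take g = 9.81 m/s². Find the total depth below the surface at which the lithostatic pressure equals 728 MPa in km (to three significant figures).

22.2 km

Pressure at base of upper layers: 1712×9.81×132 = 2.217×10^6 Pa = 2.217 MPa
Remaining pressure to be supplied by dunite: 7.280×10^8 − 2.217×10^6 = 7.258×10^8 Pa
Additional depth in dunite = 7.258×10^8 Pa / (3350 kg/m³ × 9.81 m/s²) = 22085 m
Total depth = 132 m + 22085 m = 22217 m
= 22.217 km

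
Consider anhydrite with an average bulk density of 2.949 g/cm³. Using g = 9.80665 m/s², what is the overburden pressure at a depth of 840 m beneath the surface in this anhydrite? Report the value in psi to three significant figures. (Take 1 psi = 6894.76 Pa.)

3520 psi

anhydrite: 2949 kg/m³ × 9.80665 m/s² × 840 m = 2.429×10^7 Pa = 3523 psi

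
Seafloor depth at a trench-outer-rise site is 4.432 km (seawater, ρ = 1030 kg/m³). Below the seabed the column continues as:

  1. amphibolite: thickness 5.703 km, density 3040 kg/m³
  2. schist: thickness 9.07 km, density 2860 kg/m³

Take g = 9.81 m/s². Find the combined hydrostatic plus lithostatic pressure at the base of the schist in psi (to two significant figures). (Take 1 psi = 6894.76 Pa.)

68000 psi

seawater: 1030 kg/m³ × 9.81 m/s² × 4432 m = 4.478×10^7 Pa = 6495 psi
amphibolite: 3040 kg/m³ × 9.81 m/s² × 5703 m = 1.701×10^8 Pa = 24668 psi
schist: 2860 kg/m³ × 9.81 m/s² × 9070 m = 2.545×10^8 Pa = 36908 psi
Total = 6495 + 24668 + 36908 = 68071 psi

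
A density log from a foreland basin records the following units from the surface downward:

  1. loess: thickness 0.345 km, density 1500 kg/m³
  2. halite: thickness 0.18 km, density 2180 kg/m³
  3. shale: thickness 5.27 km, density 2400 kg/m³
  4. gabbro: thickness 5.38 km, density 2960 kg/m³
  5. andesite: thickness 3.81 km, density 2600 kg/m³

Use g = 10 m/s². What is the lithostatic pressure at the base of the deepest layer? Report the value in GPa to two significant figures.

loess: 1500 kg/m³ × 10 m/s² × 345 m = 5.175×10^6 Pa = 5.175×10^-3 GPa
halite: 2180 kg/m³ × 10 m/s² × 180 m = 3.924×10^6 Pa = 3.924×10^-3 GPa
shale: 2400 kg/m³ × 10 m/s² × 5270 m = 1.265×10^8 Pa = 0.1265 GPa
gabbro: 2960 kg/m³ × 10 m/s² × 5380 m = 1.592×10^8 Pa = 0.1592 GPa
andesite: 2600 kg/m³ × 10 m/s² × 3810 m = 9.906×10^7 Pa = 0.09906 GPa
Total = 5.175×10^-3 + 3.924×10^-3 + 0.1265 + 0.1592 + 0.09906 = 0.39389 GPa

0.39 GPa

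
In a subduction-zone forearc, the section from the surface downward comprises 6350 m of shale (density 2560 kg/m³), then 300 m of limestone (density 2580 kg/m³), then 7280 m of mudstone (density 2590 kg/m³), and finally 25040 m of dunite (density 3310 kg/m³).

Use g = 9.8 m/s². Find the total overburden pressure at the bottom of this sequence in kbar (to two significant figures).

12 kbar

shale: 2560 kg/m³ × 9.8 m/s² × 6350 m = 1.593×10^8 Pa = 1.593 kbar
limestone: 2580 kg/m³ × 9.8 m/s² × 300 m = 7.585×10^6 Pa = 0.07585 kbar
mudstone: 2590 kg/m³ × 9.8 m/s² × 7280 m = 1.848×10^8 Pa = 1.848 kbar
dunite: 3310 kg/m³ × 9.8 m/s² × 25040 m = 8.122×10^8 Pa = 8.122 kbar
Total = 1.593 + 0.07585 + 1.848 + 8.122 = 11.639 kbar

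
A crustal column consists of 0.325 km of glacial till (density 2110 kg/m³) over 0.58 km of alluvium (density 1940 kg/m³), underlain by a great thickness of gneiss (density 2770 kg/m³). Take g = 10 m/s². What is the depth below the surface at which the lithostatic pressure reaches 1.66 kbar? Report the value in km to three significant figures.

6.24 km

Pressure at base of upper layers: 2110×10×325 + 1940×10×580 = 1.811×10^7 Pa = 0.1811 kbar
Remaining pressure to be supplied by gneiss: 1.660×10^8 − 1.811×10^7 = 1.479×10^8 Pa
Additional depth in gneiss = 1.479×10^8 Pa / (2770 kg/m³ × 10 m/s²) = 5339.0 m
Total depth = 905 m + 5339.0 m = 6244.0 m
= 6.2440 km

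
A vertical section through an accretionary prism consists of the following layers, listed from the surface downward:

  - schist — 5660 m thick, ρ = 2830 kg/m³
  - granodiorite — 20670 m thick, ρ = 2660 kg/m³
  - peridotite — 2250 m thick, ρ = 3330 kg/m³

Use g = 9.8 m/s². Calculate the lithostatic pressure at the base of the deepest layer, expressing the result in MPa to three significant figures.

schist: 2830 kg/m³ × 9.8 m/s² × 5660 m = 1.570×10^8 Pa = 157.0 MPa
granodiorite: 2660 kg/m³ × 9.8 m/s² × 20670 m = 5.388×10^8 Pa = 538.8 MPa
peridotite: 3330 kg/m³ × 9.8 m/s² × 2250 m = 7.343×10^7 Pa = 73.43 MPa
Total = 157.0 + 538.8 + 73.43 = 769.23 MPa

769 MPa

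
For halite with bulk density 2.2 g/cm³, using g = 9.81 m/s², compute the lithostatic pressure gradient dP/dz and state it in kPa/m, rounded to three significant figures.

21.6 kPa/m

dP/dz = ρg = 2200 kg/m³ × 9.81 m/s² = 21582 Pa/m
= 21582 Pa/m × (1 kPa/m / 1000.0 Pa/m) = 21.582 kPa/m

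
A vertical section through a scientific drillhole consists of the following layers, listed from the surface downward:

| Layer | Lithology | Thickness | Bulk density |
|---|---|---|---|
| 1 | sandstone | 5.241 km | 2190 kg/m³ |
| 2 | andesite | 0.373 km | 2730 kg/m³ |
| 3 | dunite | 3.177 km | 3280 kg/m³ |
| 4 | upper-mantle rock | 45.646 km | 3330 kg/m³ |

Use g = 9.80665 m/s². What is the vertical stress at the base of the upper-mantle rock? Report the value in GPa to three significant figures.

sandstone: 2190 kg/m³ × 9.80665 m/s² × 5241 m = 1.126×10^8 Pa = 0.1126 GPa
andesite: 2730 kg/m³ × 9.80665 m/s² × 373 m = 9.986×10^6 Pa = 9.986×10^-3 GPa
dunite: 3280 kg/m³ × 9.80665 m/s² × 3177 m = 1.022×10^8 Pa = 0.1022 GPa
upper-mantle rock: 3330 kg/m³ × 9.80665 m/s² × 45646 m = 1.491×10^9 Pa = 1.491 GPa
Total = 0.1126 + 9.986×10^-3 + 0.1022 + 1.491 = 1.7154 GPa

1.72 GPa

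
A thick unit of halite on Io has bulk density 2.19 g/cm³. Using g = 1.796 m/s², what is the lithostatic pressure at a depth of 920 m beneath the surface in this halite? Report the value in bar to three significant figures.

36.2 bar

halite: 2190 kg/m³ × 1.796 m/s² × 920 m = 3.619×10^6 Pa = 36.19 bar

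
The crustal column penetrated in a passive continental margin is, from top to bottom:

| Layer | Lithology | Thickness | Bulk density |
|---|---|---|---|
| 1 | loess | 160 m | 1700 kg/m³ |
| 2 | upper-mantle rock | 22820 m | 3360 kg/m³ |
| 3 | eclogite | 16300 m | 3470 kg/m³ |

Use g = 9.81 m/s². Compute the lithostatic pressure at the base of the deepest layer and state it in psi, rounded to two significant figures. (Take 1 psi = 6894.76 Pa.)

loess: 1700 kg/m³ × 9.81 m/s² × 160 m = 2.668×10^6 Pa = 387.0 psi
upper-mantle rock: 3360 kg/m³ × 9.81 m/s² × 22820 m = 7.522×10^8 Pa = 1.091×10^5 psi
eclogite: 3470 kg/m³ × 9.81 m/s² × 16300 m = 5.549×10^8 Pa = 80476 psi
Total = 387.0 + 1.091×10^5 + 80476 = 1.8996×10^5 psi

190000 psi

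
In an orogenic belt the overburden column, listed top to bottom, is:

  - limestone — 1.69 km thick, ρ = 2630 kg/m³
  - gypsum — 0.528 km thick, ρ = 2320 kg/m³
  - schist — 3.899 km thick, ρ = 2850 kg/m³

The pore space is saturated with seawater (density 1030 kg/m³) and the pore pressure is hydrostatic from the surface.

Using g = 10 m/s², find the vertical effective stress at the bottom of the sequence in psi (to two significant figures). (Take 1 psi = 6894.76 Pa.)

Overburden (lithostatic) stress σ_v:
limestone: 2630 kg/m³ × 10 m/s² × 1690 m = 4.445×10^7 Pa = 44.45 MPa
gypsum: 2320 kg/m³ × 10 m/s² × 528 m = 1.225×10^7 Pa = 12.25 MPa
schist: 2850 kg/m³ × 10 m/s² × 3899 m = 1.111×10^8 Pa = 111.1 MPa
Total = 44.45 + 12.25 + 111.1 = 167.82 MPa
Pore pressure P_p = 1030 kg/m³ × 10 m/s² × 6117 m = 6.301×10^7 Pa = 63.01 MPa
Effective stress σ' = σ_v − P_p = 167.8 − 63.01 = 104.81 MPa = 15202 psi

15000 psi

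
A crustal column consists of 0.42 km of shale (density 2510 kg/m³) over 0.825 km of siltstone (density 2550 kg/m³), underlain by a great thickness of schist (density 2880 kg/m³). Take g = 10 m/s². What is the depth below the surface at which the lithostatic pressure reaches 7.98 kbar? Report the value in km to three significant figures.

27.9 km

Pressure at base of upper layers: 2510×10×420 + 2550×10×825 = 3.158×10^7 Pa = 0.3158 kbar
Remaining pressure to be supplied by schist: 7.980×10^8 − 3.158×10^7 = 7.664×10^8 Pa
Additional depth in schist = 7.664×10^8 Pa / (2880 kg/m³ × 10 m/s²) = 26612 m
Total depth = 1245 m + 26612 m = 27857 m
= 27.857 km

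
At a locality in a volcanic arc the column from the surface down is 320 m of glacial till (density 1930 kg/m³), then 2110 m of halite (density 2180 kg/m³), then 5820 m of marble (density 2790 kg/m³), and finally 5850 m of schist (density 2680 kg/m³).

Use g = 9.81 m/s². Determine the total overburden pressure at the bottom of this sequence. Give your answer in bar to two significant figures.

3600 bar

glacial till: 1930 kg/m³ × 9.81 m/s² × 320 m = 6.059×10^6 Pa = 60.59 bar
halite: 2180 kg/m³ × 9.81 m/s² × 2110 m = 4.512×10^7 Pa = 451.2 bar
marble: 2790 kg/m³ × 9.81 m/s² × 5820 m = 1.593×10^8 Pa = 1593 bar
schist: 2680 kg/m³ × 9.81 m/s² × 5850 m = 1.538×10^8 Pa = 1538 bar
Total = 60.59 + 451.2 + 1593 + 1538 = 3642.8 bar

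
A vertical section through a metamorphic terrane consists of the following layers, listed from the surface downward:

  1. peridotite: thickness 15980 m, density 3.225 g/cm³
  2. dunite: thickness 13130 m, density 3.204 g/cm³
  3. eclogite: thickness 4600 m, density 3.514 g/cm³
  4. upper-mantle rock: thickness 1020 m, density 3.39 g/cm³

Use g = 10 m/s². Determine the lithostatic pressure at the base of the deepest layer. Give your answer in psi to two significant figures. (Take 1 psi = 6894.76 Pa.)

peridotite: 3225 kg/m³ × 10 m/s² × 15980 m = 5.154×10^8 Pa = 74746 psi
dunite: 3204 kg/m³ × 10 m/s² × 13130 m = 4.207×10^8 Pa = 61015 psi
eclogite: 3514 kg/m³ × 10 m/s² × 4600 m = 1.616×10^8 Pa = 23444 psi
upper-mantle rock: 3390 kg/m³ × 10 m/s² × 1020 m = 3.458×10^7 Pa = 5015 psi
Total = 74746 + 61015 + 23444 + 5015 = 1.6422×10^5 psi

160000 psi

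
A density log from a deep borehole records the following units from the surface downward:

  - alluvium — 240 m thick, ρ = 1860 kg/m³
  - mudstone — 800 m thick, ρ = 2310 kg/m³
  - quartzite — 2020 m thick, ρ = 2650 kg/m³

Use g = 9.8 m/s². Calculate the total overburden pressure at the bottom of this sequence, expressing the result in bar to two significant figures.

750 bar

alluvium: 1860 kg/m³ × 9.8 m/s² × 240 m = 4.375×10^6 Pa = 43.75 bar
mudstone: 2310 kg/m³ × 9.8 m/s² × 800 m = 1.811×10^7 Pa = 181.1 bar
quartzite: 2650 kg/m³ × 9.8 m/s² × 2020 m = 5.246×10^7 Pa = 524.6 bar
Total = 43.75 + 181.1 + 524.6 = 749.45 bar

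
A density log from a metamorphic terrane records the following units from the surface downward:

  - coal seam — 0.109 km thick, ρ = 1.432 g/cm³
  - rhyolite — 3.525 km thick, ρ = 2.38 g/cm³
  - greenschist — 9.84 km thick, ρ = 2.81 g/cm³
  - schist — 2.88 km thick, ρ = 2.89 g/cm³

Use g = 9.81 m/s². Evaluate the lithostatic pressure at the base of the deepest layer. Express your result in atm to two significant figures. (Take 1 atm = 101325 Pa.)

4300 atm

coal seam: 1432 kg/m³ × 9.81 m/s² × 109 m = 1.531×10^6 Pa = 15.11 atm
rhyolite: 2380 kg/m³ × 9.81 m/s² × 3525 m = 8.230×10^7 Pa = 812.2 atm
greenschist: 2810 kg/m³ × 9.81 m/s² × 9840 m = 2.713×10^8 Pa = 2677 atm
schist: 2890 kg/m³ × 9.81 m/s² × 2880 m = 8.165×10^7 Pa = 805.8 atm
Total = 15.11 + 812.2 + 2677 + 805.8 = 4310.2 atm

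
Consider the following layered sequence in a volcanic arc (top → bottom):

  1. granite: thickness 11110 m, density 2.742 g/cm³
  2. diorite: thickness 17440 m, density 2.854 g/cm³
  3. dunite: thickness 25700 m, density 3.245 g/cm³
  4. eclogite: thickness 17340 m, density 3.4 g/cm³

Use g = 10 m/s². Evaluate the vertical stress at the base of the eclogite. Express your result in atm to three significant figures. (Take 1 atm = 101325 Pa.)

22000 atm

granite: 2742 kg/m³ × 10 m/s² × 11110 m = 3.046×10^8 Pa = 3007 atm
diorite: 2854 kg/m³ × 10 m/s² × 17440 m = 4.977×10^8 Pa = 4912 atm
dunite: 3245 kg/m³ × 10 m/s² × 25700 m = 8.340×10^8 Pa = 8231 atm
eclogite: 3400 kg/m³ × 10 m/s² × 17340 m = 5.896×10^8 Pa = 5819 atm
Total = 3007 + 4912 + 8231 + 5819 = 21968 atm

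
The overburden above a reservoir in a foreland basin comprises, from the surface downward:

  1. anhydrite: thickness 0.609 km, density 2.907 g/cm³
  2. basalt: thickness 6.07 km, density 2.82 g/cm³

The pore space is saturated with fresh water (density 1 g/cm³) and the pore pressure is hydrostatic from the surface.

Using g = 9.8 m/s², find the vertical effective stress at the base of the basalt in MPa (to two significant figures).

Overburden (lithostatic) stress σ_v:
anhydrite: 2907 kg/m³ × 9.8 m/s² × 609 m = 1.735×10^7 Pa = 17.35 MPa
basalt: 2820 kg/m³ × 9.8 m/s² × 6070 m = 1.678×10^8 Pa = 167.8 MPa
Total = 17.35 + 167.8 = 185.10 MPa
Pore pressure P_p = 1000 kg/m³ × 9.8 m/s² × 6679 m = 6.545×10^7 Pa = 65.45 MPa
Effective stress σ' = σ_v − P_p = 185.1 − 65.45 = 119.65 MPa

120 MPa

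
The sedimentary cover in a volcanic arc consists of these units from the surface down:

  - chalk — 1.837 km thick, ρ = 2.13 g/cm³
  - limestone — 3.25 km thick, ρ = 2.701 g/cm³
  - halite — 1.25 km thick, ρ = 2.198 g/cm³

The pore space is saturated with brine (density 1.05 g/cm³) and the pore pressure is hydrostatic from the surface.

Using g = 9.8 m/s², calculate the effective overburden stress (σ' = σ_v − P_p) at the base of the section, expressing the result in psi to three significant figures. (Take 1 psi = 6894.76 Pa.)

Overburden (lithostatic) stress σ_v:
chalk: 2130 kg/m³ × 9.8 m/s² × 1837 m = 3.835×10^7 Pa = 38.35 MPa
limestone: 2701 kg/m³ × 9.8 m/s² × 3250 m = 8.603×10^7 Pa = 86.03 MPa
halite: 2198 kg/m³ × 9.8 m/s² × 1250 m = 2.693×10^7 Pa = 26.93 MPa
Total = 38.35 + 86.03 + 26.93 = 151.30 MPa
Pore pressure P_p = 1050 kg/m³ × 9.8 m/s² × 6337 m = 6.521×10^7 Pa = 65.21 MPa
Effective stress σ' = σ_v − P_p = 151.3 − 65.21 = 86.090 MPa = 12486 psi

12500 psi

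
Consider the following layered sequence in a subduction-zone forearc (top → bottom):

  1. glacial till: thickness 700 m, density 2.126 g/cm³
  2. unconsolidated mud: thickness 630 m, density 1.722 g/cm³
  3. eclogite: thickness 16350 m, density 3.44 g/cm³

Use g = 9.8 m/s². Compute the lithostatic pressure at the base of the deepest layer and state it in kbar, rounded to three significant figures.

glacial till: 2126 kg/m³ × 9.8 m/s² × 700 m = 1.458×10^7 Pa = 0.1458 kbar
unconsolidated mud: 1722 kg/m³ × 9.8 m/s² × 630 m = 1.063×10^7 Pa = 0.1063 kbar
eclogite: 3440 kg/m³ × 9.8 m/s² × 16350 m = 5.512×10^8 Pa = 5.512 kbar
Total = 0.1458 + 0.1063 + 5.512 = 5.7641 kbar

5.76 kbar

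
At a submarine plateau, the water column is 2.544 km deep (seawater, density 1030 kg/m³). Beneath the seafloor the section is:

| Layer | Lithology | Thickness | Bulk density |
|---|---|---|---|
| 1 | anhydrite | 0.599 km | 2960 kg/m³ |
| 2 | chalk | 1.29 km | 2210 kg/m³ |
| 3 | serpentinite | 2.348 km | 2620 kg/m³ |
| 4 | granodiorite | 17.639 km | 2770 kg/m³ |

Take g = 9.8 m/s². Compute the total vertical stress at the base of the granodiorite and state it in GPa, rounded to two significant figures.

seawater: 1030 kg/m³ × 9.8 m/s² × 2544 m = 2.568×10^7 Pa = 0.02568 GPa
anhydrite: 2960 kg/m³ × 9.8 m/s² × 599 m = 1.738×10^7 Pa = 0.01738 GPa
chalk: 2210 kg/m³ × 9.8 m/s² × 1290 m = 2.794×10^7 Pa = 0.02794 GPa
serpentinite: 2620 kg/m³ × 9.8 m/s² × 2348 m = 6.029×10^7 Pa = 0.06029 GPa
granodiorite: 2770 kg/m³ × 9.8 m/s² × 17639 m = 4.788×10^8 Pa = 0.4788 GPa
Total = 0.02568 + 0.01738 + 0.02794 + 0.06029 + 0.4788 = 0.61011 GPa

0.61 GPa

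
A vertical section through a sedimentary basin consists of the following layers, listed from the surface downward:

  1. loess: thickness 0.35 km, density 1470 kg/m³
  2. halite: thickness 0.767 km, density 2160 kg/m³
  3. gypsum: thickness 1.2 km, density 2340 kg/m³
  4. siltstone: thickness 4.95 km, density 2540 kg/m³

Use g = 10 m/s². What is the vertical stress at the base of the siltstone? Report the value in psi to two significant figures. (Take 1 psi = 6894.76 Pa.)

25000 psi

loess: 1470 kg/m³ × 10 m/s² × 350 m = 5.145×10^6 Pa = 746.2 psi
halite: 2160 kg/m³ × 10 m/s² × 767 m = 1.657×10^7 Pa = 2403 psi
gypsum: 2340 kg/m³ × 10 m/s² × 1200 m = 2.808×10^7 Pa = 4073 psi
siltstone: 2540 kg/m³ × 10 m/s² × 4950 m = 1.257×10^8 Pa = 18236 psi
Total = 746.2 + 2403 + 4073 + 18236 = 25457 psi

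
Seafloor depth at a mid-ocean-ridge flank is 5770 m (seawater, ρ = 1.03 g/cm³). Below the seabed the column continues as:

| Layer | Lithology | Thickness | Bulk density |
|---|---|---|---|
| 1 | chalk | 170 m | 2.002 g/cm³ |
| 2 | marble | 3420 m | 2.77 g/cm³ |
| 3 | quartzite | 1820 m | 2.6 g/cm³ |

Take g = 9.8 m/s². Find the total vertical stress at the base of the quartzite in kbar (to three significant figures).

2.01 kbar

seawater: 1030 kg/m³ × 9.8 m/s² × 5770 m = 5.824×10^7 Pa = 0.5824 kbar
chalk: 2002 kg/m³ × 9.8 m/s² × 170 m = 3.335×10^6 Pa = 0.03335 kbar
marble: 2770 kg/m³ × 9.8 m/s² × 3420 m = 9.284×10^7 Pa = 0.9284 kbar
quartzite: 2600 kg/m³ × 9.8 m/s² × 1820 m = 4.637×10^7 Pa = 0.4637 kbar
Total = 0.5824 + 0.03335 + 0.9284 + 0.4637 = 2.0079 kbar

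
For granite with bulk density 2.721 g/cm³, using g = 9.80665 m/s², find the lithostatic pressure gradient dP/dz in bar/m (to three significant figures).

0.267 bar/m

dP/dz = ρg = 2721 kg/m³ × 9.80665 m/s² = 26684 Pa/m
= 26684 Pa/m × (1 bar/m / 1.0000×10^5 Pa/m) = 0.26684 bar/m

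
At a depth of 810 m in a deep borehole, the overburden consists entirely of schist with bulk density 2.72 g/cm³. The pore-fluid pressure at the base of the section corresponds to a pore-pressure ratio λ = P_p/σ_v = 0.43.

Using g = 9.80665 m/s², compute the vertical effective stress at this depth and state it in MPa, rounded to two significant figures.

12 MPa

Overburden (lithostatic) stress σ_v:
schist: 2720 kg/m³ × 9.80665 m/s² × 810 m = 2.161×10^7 Pa = 21.61 MPa
Pore pressure P_p = λ·σ_v = 0.43 × 21.61 MPa = 9.291 MPa
Effective stress σ' = σ_v − P_p = 21.61 − 9.291 = 12.315 MPa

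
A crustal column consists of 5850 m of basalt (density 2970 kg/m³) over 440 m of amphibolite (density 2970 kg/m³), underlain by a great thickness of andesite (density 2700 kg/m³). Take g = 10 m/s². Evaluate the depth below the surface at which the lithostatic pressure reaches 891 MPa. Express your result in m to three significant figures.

Pressure at base of upper layers: 2970×10×5850 + 2970×10×440 = 1.868×10^8 Pa = 186.8 MPa
Remaining pressure to be supplied by andesite: 8.910×10^8 − 1.868×10^8 = 7.042×10^8 Pa
Additional depth in andesite = 7.042×10^8 Pa / (2700 kg/m³ × 10 m/s²) = 26081 m
Total depth = 6290 m + 26081 m = 32371 m

32400 m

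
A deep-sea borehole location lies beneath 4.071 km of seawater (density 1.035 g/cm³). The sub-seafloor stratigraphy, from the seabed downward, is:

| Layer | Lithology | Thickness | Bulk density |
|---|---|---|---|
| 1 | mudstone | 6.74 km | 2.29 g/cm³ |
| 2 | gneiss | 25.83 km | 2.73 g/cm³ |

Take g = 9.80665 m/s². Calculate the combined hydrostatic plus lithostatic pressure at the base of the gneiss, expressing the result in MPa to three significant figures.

seawater: 1035 kg/m³ × 9.80665 m/s² × 4071 m = 4.132×10^7 Pa = 41.32 MPa
mudstone: 2290 kg/m³ × 9.80665 m/s² × 6740 m = 1.514×10^8 Pa = 151.4 MPa
gneiss: 2730 kg/m³ × 9.80665 m/s² × 25830 m = 6.915×10^8 Pa = 691.5 MPa
Total = 41.32 + 151.4 + 691.5 = 884.21 MPa

884 MPa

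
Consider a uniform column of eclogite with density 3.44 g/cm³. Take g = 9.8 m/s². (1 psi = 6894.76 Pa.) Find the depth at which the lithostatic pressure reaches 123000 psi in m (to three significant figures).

h = P/(ρg) = 123000 psi / (3440 kg/m³ × 9.8 m/s²) = 8.481×10^8 Pa / 33712 Pa/m = 25156 m

25200 m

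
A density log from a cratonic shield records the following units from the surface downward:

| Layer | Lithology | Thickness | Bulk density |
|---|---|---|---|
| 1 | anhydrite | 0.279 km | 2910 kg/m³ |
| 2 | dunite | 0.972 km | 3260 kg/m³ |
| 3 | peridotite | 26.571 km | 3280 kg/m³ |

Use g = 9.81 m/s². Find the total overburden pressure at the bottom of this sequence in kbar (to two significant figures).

8.9 kbar

anhydrite: 2910 kg/m³ × 9.81 m/s² × 279 m = 7.965×10^6 Pa = 0.07965 kbar
dunite: 3260 kg/m³ × 9.81 m/s² × 972 m = 3.109×10^7 Pa = 0.3109 kbar
peridotite: 3280 kg/m³ × 9.81 m/s² × 26571 m = 8.550×10^8 Pa = 8.550 kbar
Total = 0.07965 + 0.3109 + 8.550 = 8.9402 kbar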